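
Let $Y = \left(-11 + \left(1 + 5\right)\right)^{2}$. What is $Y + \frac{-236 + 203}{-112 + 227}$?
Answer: $\frac{2842}{115} \approx 24.713$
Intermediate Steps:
$Y = 25$ ($Y = \left(-11 + 6\right)^{2} = \left(-5\right)^{2} = 25$)
$Y + \frac{-236 + 203}{-112 + 227} = 25 + \frac{-236 + 203}{-112 + 227} = 25 - \frac{33}{115} = \frac{2842}{115}$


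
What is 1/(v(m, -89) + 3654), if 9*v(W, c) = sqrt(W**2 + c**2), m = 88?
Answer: 295974/1081473331 - 9*sqrt(15665)/1081473331 ≈ 0.00027263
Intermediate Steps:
v(W, c) = sqrt(W**2 + c**2)/9
1/(v(m, -89) + 3654) = 1/(sqrt(88**2 + (-89)**2)/9 + 3654) = 1/(sqrt(7744 + 7921)/9 + 3654) = 1/(sqrt(15665)/9 + 3654) = 1/(3654 + sqrt(15665)/9)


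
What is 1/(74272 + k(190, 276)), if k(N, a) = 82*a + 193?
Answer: 1/97097 ≈ 1.0299e-5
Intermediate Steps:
k(N, a) = 193 + 82*a
1/(74272 + k(190, 276)) = 1/(74272 + (193 + 82*276)) = 1/(74272 + (193 + 22632)) = 1/(74272 + 22825) = 1/97097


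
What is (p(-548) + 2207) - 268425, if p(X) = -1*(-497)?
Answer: -265721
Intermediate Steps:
p(X) = 497
(p(-548) + 2207) - 268425 = (497 + 2207) - 268425 = 2704 - 268425 = -265721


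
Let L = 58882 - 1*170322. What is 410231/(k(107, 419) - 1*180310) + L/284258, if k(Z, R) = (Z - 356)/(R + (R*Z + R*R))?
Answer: -15093141573388467/5658836611821991 ≈ -2.6672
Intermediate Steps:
L = -111440 (L = 58882 - 170322 = -111440)
k(Z, R) = (-356 + Z)/(R + R**2 + R*Z) (k(Z, R) = (-356 + Z)/(R + (R*Z + R**2)) = (-356 + Z)/(R + (R**2 + R*Z)) = (-356 + Z)/(R + R**2 + R*Z))
410231/(k(107, 419) - 1*180310) + L/284258 = 410231/((-356 + 107)/(419*(1 + 419 + 107)) - 1*180310) - 111440/284258 = 410231/((1/419)*(-249)/527 - 180310) - 111440*1/284258 = 410231/((1/419)*(1/527)*(-249) - 180310) - 55720/142129 = 410231/(-249/220813 - 180310) - 55720/142129 = 410231/(-39814792279/220813) - 55720/142129 = 410231*(-220813/39814792279) - 55720/142129 = -90584337803/39814792279 - 55720/142129 = -15093141573388467/5658836611821991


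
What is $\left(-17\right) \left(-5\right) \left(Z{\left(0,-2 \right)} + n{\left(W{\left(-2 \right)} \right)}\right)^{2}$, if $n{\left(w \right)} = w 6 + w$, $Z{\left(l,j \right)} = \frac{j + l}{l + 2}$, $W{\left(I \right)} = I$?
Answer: $19125$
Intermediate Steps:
$Z{\left(l,j \right)} = \frac{j + l}{2 + l}$
$n{\left(w \right)} = 7 w$ ($n{\left(w \right)} = 6 w + w = 7 w$)
$\left(-17\right) \left(-5\right) \left(Z{\left(0,-2 \right)} + n{\left(W{\left(-2 \right)} \right)}\right)^{2} = \left(-17\right) \left(-5\right) \left(\frac{-2 + 0}{2 + 0} + 7 \left(-2\right)\right)^{2} = 85 \left(\frac{1}{2} \left(-2\right) - 14\right)^{2} = 85 \left(-1 - 14\right)^{2} = 85 \left(-15\right)^{2} = 85 \cdot 225 = 19125$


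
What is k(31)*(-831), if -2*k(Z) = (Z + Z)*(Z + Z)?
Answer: 1597182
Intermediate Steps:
k(Z) = -2*Z**2 (k(Z) = -(Z + Z)*(Z + Z)/2 = -2*Z*2*Z/2 = -2*Z**2)
k(31)*(-831) = -2*31**2*(-831) = -2*961*(-831) = -1922*(-831) = 1597182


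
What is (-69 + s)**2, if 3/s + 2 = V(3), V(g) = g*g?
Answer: 230400/49 ≈ 4702.0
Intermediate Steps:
V(g) = g**2
s = 3/7 (s = 3/(-2 + 3**2) = 3/(-2 + 9) = 3/7 ≈ 0.42857)
(-69 + s)**2 = (-69 + 3/7)**2 = (-480/7)**2 = 230400/49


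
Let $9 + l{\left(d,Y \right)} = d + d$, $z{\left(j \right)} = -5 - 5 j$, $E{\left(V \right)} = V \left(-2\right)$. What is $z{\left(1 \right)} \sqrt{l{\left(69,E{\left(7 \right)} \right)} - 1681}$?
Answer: $- 40 i \sqrt{97} \approx - 393.95 i$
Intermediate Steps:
$E{\left(V \right)} = - 2 V$
$l{\left(d,Y \right)} = -9 + 2 d$ ($l{\left(d,Y \right)} = -9 + \left(d + d\right) = -9 + 2 d$)
$z{\left(1 \right)} \sqrt{l{\left(69,E{\left(7 \right)} \right)} - 1681} = \left(-5 - 5\right) \sqrt{\left(-9 + 2 \cdot 69\right) - 1681} = \left(-5 - 5\right) \sqrt{\left(-9 + 138\right) - 1681} = - 10 \sqrt{129 - 1681} = - 10 \sqrt{-1552} = - 10 \cdot 4 i \sqrt{97} = - 40 i \sqrt{97}$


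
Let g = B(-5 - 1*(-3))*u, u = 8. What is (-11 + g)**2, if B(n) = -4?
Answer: 1849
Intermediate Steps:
g = -32 (g = -4*8 = -32)
(-11 + g)**2 = (-11 - 32)**2 = (-43)**2 = 1849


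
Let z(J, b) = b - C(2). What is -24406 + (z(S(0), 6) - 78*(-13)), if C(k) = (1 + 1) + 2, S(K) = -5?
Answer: -23390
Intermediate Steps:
C(k) = 4 (C(k) = 2 + 2 = 4)
z(J, b) = -4 + b (z(J, b) = b - 1*4 = b - 4 = -4 + b)
-24406 + (z(S(0), 6) - 78*(-13)) = -24406 + ((-4 + 6) - 78*(-13)) = -24406 + (2 + 1014) = -24406 + 1016 = -23390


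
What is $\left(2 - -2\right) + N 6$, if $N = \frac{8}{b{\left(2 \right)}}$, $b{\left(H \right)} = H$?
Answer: $28$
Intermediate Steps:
$N = 4$ ($N = \frac{8}{2} = 8 \cdot \frac{1}{2} = 4$)
$\left(2 - -2\right) + N 6 = \left(2 - -2\right) + 4 \cdot 6 = \left(2 + 2\right) + 24 = 4 + 24 = 28$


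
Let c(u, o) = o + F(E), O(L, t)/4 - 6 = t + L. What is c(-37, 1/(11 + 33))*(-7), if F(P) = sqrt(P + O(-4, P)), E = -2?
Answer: -7/44 - 7*I*sqrt(2) ≈ -0.15909 - 9.8995*I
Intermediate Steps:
O(L, t) = 24 + 4*L + 4*t (O(L, t) = 24 + 4*(t + L) = 24 + 4*(L + t) = 24 + (4*L + 4*t) = 24 + 4*L + 4*t)
F(P) = sqrt(8 + 5*P) (F(P) = sqrt(P + (24 + 4*(-4) + 4*P)) = sqrt(P + (24 - 16 + 4*P)) = sqrt(P + (8 + 4*P)) = sqrt(8 + 5*P))
c(u, o) = o + I*sqrt(2) (c(u, o) = o + sqrt(8 + 5*(-2)) = o + sqrt(8 - 10) = o + sqrt(-2) = o + I*sqrt(2))
c(-37, 1/(11 + 33))*(-7) = (1/(11 + 33) + I*sqrt(2))*(-7) = (1/44 + I*sqrt(2))*(-7) = -7/44 - 7*I*sqrt(2)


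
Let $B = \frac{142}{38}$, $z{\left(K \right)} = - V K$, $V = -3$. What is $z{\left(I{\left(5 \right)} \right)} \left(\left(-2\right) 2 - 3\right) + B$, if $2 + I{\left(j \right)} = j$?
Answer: $- \frac{1126}{19} \approx -59.263$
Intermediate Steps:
$I{\left(j \right)} = -2 + j$
$z{\left(K \right)} = 3 K$ ($z{\left(K \right)} = \left(-1\right) \left(-3\right) K = 3 K$)
$B = \frac{71}{19}$ ($B = 142 \cdot \frac{1}{38} = \frac{71}{19} \approx 3.7368$)
$z{\left(I{\left(5 \right)} \right)} \left(\left(-2\right) 2 - 3\right) + B = 3 \left(-2 + 5\right) \left(\left(-2\right) 2 - 3\right) + \frac{71}{19} = 3 \cdot 3 \left(-4 - 3\right) + \frac{71}{19} = 9 \left(-7\right) + \frac{71}{19} = -63 + \frac{71}{19} = - \frac{1126}{19}$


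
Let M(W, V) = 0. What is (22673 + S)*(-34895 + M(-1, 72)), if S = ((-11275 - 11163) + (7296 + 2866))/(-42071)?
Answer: -33285923818805/42071 ≈ -7.9118e+8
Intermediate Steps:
S = 12276/42071 (S = (-22438 + 10162)*(-1/42071) = -12276*(-1/42071) = 12276/42071 ≈ 0.29179)
(22673 + S)*(-34895 + M(-1, 72)) = (22673 + 12276/42071)*(-34895 + 0) = (953888059/42071)*(-34895) = -33285923818805/42071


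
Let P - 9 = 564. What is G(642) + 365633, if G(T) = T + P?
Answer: 366848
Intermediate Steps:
P = 573 (P = 9 + 564 = 573)
G(T) = 573 + T (G(T) = T + 573 = 573 + T)
G(642) + 365633 = (573 + 642) + 365633 = 1215 + 365633 = 366848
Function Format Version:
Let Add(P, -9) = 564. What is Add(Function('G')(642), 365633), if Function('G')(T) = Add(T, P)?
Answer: 366848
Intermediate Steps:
P = 573 (P = Add(9, 564) = 573)
Function('G')(T) = Add(573, T) (Function('G')(T) = Add(T, 573) = Add(573, T))
Add(Function('G')(642), 365633) = Add(Add(573, 642), 365633) = Add(1215, 365633) = 366848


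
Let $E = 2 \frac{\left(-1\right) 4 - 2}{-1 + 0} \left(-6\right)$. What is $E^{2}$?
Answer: $5184$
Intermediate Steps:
$E = -72$ ($E = 2 \frac{-4 - 2}{-1} \left(-6\right) = 2 \left(\left(-6\right) \left(-1\right)\right) \left(-6\right) = 2 \cdot 6 \left(-6\right) = 12 \left(-6\right) = -72$)
$E^{2} = \left(-72\right)^{2} = 5184$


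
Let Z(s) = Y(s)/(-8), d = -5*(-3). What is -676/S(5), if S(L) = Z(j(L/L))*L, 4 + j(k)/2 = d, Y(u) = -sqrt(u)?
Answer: -2704*sqrt(22)/55 ≈ -230.60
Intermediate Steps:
d = 15
j(k) = 22 (j(k) = -8 + 2*15 = -8 + 30 = 22)
Z(s) = sqrt(s)/8 (Z(s) = -sqrt(s)/(-8) = -sqrt(s)*(-1/8) = sqrt(s)/8)
S(L) = L*sqrt(22)/8 (S(L) = (sqrt(22)/8)*L = L*sqrt(22)/8)
-676/S(5) = -676*4*sqrt(22)/55 = -2704*sqrt(22)/55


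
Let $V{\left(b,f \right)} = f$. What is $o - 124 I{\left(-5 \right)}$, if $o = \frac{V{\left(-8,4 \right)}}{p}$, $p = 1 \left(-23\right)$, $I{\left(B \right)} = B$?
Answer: $\frac{14256}{23} \approx 619.83$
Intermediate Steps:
$p = -23$
$o = - \frac{4}{23}$ ($o = \frac{4}{-23} = 4 \left(- \frac{1}{23}\right) = - \frac{4}{23} \approx -0.17391$)
$o - 124 I{\left(-5 \right)} = - \frac{4}{23} - -620 = - \frac{4}{23} + 620 = \frac{14256}{23}$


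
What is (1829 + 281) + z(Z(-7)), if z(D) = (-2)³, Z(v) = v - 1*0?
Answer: 2102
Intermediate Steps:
Z(v) = v (Z(v) = v + 0 = v)
z(D) = -8
(1829 + 281) + z(Z(-7)) = (1829 + 281) - 8 = 2110 - 8 = 2102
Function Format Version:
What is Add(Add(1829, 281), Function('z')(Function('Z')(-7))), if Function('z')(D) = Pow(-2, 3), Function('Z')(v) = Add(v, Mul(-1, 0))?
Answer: 2102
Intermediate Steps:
Function('Z')(v) = v (Function('Z')(v) = Add(v, 0) = v)
Function('z')(D) = -8
Add(Add(1829, 281), Function('z')(Function('Z')(-7))) = Add(Add(1829, 281), -8) = Add(2110, -8) = 2102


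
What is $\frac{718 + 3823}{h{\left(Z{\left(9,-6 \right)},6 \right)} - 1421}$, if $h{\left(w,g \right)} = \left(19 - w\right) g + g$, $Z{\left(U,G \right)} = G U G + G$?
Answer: $- \frac{4541}{3209} \approx -1.4151$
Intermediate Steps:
$Z{\left(U,G \right)} = G + U G^{2}$ ($Z{\left(U,G \right)} = U G^{2} + G = G + U G^{2}$)
$h{\left(w,g \right)} = g + g \left(19 - w\right)$ ($h{\left(w,g \right)} = g \left(19 - w\right) + g = g + g \left(19 - w\right)$)
$\frac{718 + 3823}{h{\left(Z{\left(9,-6 \right)},6 \right)} - 1421} = \frac{718 + 3823}{6 \left(20 - - 6 \left(1 - 54\right)\right) - 1421} = \frac{4541}{6 \left(20 - - 6 \left(1 - 54\right)\right) - 1421} = \frac{4541}{6 \left(20 - \left(-6\right) \left(-53\right)\right) - 1421} = \frac{4541}{6 \left(20 - 318\right) - 1421} = \frac{4541}{6 \left(-298\right) - 1421} = \frac{4541}{-1788 - 1421} = \frac{4541}{-3209} = 4541 \left(- \frac{1}{3209}\right) = - \frac{4541}{3209}$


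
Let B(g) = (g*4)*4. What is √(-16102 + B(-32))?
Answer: 3*I*√1846 ≈ 128.9*I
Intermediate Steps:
B(g) = 16*g (B(g) = (4*g)*4 = 16*g)
√(-16102 + B(-32)) = √(-16102 + 16*(-32)) = √(-16102 - 512) = √(-16614) = 3*I*√1846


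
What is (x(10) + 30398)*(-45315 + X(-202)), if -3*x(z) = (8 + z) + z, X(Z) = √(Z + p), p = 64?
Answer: -1377062430 + 91166*I*√138/3 ≈ -1.3771e+9 + 3.5699e+5*I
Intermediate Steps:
X(Z) = √(64 + Z) (X(Z) = √(Z + 64) = √(64 + Z))
x(z) = -8/3 - 2*z/3 (x(z) = -((8 + z) + z)/3 = -(8 + 2*z)/3 = -8/3 - 2*z/3)
(x(10) + 30398)*(-45315 + X(-202)) = ((-8/3 - ⅔*10) + 30398)*(-45315 + √(64 - 202)) = ((-8/3 - 20/3) + 30398)*(-45315 + √(-138)) = (-28/3 + 30398)*(-45315 + I*√138) = 91166*(-45315 + I*√138)/3 = -1377062430 + 91166*I*√138/3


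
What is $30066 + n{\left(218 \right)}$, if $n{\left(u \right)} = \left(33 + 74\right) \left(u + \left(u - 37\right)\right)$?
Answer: $72759$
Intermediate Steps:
$n{\left(u \right)} = -3959 + 214 u$ ($n{\left(u \right)} = 107 \left(u + \left(-37 + u\right)\right) = 107 \left(-37 + 2 u\right) = -3959 + 214 u$)
$30066 + n{\left(218 \right)} = 30066 + \left(-3959 + 214 \cdot 218\right) = 30066 + \left(-3959 + 46652\right) = 30066 + 42693 = 72759$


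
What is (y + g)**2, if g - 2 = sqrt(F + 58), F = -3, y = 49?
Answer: (51 + sqrt(55))**2 ≈ 3412.5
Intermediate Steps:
g = 2 + sqrt(55) (g = 2 + sqrt(-3 + 58) = 2 + sqrt(55) ≈ 9.4162)
(y + g)**2 = (49 + (2 + sqrt(55)))**2 = (51 + sqrt(55))**2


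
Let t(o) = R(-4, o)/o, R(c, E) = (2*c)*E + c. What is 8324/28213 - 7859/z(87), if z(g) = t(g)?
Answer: 19295985929/19749100 ≈ 977.06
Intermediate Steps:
R(c, E) = c + 2*E*c (R(c, E) = 2*E*c + c = c + 2*E*c)
t(o) = (-4 - 8*o)/o (t(o) = (-4*(1 + 2*o))/o = (-4 - 8*o)/o)
z(g) = -8 - 4/g
8324/28213 - 7859/z(87) = 8324/28213 - 7859/(-8 - 4/87) = 8324/28213 - 7859/(-700/87) = 8324/28213 - 7859*(-87/700) = 8324/28213 + 683733/700 = 19295985929/19749100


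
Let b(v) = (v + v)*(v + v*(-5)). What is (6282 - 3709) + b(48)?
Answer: -15859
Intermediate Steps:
b(v) = -8*v² (b(v) = (2*v)*(v - 5*v) = (2*v)*(-4*v) = -8*v²)
(6282 - 3709) + b(48) = (6282 - 3709) - 8*48² = 2573 - 8*2304 = 2573 - 18432 = -15859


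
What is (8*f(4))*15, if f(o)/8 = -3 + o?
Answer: 960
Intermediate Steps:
f(o) = -24 + 8*o (f(o) = 8*(-3 + o) = -24 + 8*o)
(8*f(4))*15 = (8*(-24 + 8*4))*15 = (8*(-24 + 32))*15 = (8*8)*15 = 64*15 = 960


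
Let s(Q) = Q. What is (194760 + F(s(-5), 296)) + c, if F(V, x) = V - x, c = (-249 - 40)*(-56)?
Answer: 210643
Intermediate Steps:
c = 16184 (c = -289*(-56) = 16184)
(194760 + F(s(-5), 296)) + c = (194760 + (-5 - 1*296)) + 16184 = (194760 + (-5 - 296)) + 16184 = (194760 - 301) + 16184 = 194459 + 16184 = 210643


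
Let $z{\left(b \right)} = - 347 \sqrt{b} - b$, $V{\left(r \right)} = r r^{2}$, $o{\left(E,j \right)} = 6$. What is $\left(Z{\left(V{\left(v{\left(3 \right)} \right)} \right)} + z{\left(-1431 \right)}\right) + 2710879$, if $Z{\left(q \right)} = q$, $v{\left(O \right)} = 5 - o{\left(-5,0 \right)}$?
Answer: $2712309 - 1041 i \sqrt{159} \approx 2.7123 \cdot 10^{6} - 13127.0 i$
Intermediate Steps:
$v{\left(O \right)} = -1$ ($v{\left(O \right)} = 5 - 6 = -1$)
$V{\left(r \right)} = r^{3}$
$z{\left(b \right)} = - b - 347 \sqrt{b}$
$\left(Z{\left(V{\left(v{\left(3 \right)} \right)} \right)} + z{\left(-1431 \right)}\right) + 2710879 = \left(\left(-1\right)^{3} - \left(-1431 + 347 \sqrt{-1431}\right)\right) + 2710879 = \left(-1 + \left(1431 - 347 \cdot 3 i \sqrt{159}\right)\right) + 2710879 = \left(-1 + \left(1431 - 1041 i \sqrt{159}\right)\right) + 2710879 = \left(1430 - 1041 i \sqrt{159}\right) + 2710879 = 2712309 - 1041 i \sqrt{159}$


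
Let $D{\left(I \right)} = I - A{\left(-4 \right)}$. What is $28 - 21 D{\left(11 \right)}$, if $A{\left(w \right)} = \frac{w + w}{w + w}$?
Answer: $-182$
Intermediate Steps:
$A{\left(w \right)} = 1$ ($A{\left(w \right)} = \frac{2 w}{2 w} = 2 w \frac{1}{2 w} = 1$)
$D{\left(I \right)} = -1 + I$ ($D{\left(I \right)} = I - 1 = -1 + I$)
$28 - 21 D{\left(11 \right)} = 28 - 21 \left(-1 + 11\right) = 28 - 210 = -182$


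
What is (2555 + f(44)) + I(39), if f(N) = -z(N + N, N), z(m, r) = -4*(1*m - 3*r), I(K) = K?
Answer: 2418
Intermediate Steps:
z(m, r) = -4*m + 12*r (z(m, r) = -4*(m - 3*r) = -4*m + 12*r)
f(N) = -4*N (f(N) = -(-4*(N + N) + 12*N) = -(-8*N + 12*N) = -4*N)
(2555 + f(44)) + I(39) = (2555 - 4*44) + 39 = (2555 - 176) + 39 = 2379 + 39 = 2418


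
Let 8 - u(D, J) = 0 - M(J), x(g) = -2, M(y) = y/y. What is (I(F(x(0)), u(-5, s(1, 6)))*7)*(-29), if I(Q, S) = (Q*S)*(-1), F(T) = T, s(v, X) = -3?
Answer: -3654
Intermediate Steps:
M(y) = 1
u(D, J) = 9 (u(D, J) = 8 - (0 - 1*1) = 8 - (0 - 1) = 8 - 1*(-1) = 8 + 1 = 9)
I(Q, S) = -Q*S
(I(F(x(0)), u(-5, s(1, 6)))*7)*(-29) = (-1*(-2)*9*7)*(-29) = (18*7)*(-29) = 126*(-29) = -3654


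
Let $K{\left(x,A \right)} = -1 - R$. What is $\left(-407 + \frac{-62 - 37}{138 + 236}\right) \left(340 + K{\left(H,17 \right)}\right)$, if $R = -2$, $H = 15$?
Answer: $- \frac{4721827}{34} \approx -1.3888 \cdot 10^{5}$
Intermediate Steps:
$K{\left(x,A \right)} = 1$ ($K{\left(x,A \right)} = -1 - -2 = -1 + 2 = 1$)
$\left(-407 + \frac{-62 - 37}{138 + 236}\right) \left(340 + K{\left(H,17 \right)}\right) = \left(-407 + \frac{-62 - 37}{138 + 236}\right) \left(340 + 1\right) = \left(-407 - \frac{99}{374}\right) 341 = \left(-407 - \frac{9}{34}\right) 341 = \left(- \frac{13847}{34}\right) 341 = - \frac{4721827}{34}$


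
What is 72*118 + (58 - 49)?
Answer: 8505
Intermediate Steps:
72*118 + (58 - 49) = 8496 + 9 = 8505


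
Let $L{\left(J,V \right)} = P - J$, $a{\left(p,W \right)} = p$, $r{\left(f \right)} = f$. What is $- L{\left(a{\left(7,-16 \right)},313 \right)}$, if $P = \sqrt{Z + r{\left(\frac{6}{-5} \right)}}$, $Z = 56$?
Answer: $7 - \frac{\sqrt{1370}}{5} \approx -0.4027$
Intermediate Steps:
$P = \frac{\sqrt{1370}}{5}$ ($P = \sqrt{56 + \frac{6}{-5}} = \sqrt{56 + 6 \left(- \frac{1}{5}\right)} = \sqrt{56 - \frac{6}{5}} = \sqrt{\frac{274}{5}} = \frac{\sqrt{1370}}{5} \approx 7.4027$)
$L{\left(J,V \right)} = - J + \frac{\sqrt{1370}}{5}$ ($L{\left(J,V \right)} = \frac{\sqrt{1370}}{5} - J = - J + \frac{\sqrt{1370}}{5}$)
$- L{\left(a{\left(7,-16 \right)},313 \right)} = - (\left(-1\right) 7 + \frac{\sqrt{1370}}{5}) = - (-7 + \frac{\sqrt{1370}}{5}) = 7 - \frac{\sqrt{1370}}{5}$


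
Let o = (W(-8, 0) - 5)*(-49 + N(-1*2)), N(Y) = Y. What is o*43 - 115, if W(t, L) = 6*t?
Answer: 116114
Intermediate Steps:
o = 2703 (o = (6*(-8) - 5)*(-49 - 1*2) = (-48 - 5)*(-49 - 2) = -53*(-51) = 2703)
o*43 - 115 = 2703*43 - 115 = 116229 - 115 = 116114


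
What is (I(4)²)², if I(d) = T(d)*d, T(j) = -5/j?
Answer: 625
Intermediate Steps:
I(d) = -5 (I(d) = (-5/d)*d = -5)
(I(4)²)² = ((-5)²)² = 25² = 625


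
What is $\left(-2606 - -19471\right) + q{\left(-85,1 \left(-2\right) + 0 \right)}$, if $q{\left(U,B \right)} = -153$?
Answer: $16712$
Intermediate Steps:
$\left(-2606 - -19471\right) + q{\left(-85,1 \left(-2\right) + 0 \right)} = \left(-2606 - -19471\right) - 153 = \left(-2606 + 19471\right) - 153 = 16865 - 153 = 16712$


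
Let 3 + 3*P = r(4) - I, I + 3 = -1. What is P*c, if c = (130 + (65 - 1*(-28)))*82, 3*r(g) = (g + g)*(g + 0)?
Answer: 640010/9 ≈ 71112.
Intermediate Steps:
I = -4 (I = -3 - 1 = -4)
r(g) = 2*g²/3 (r(g) = ((g + g)*(g + 0))/3 = ((2*g)*g)/3 = (2*g²)/3 = 2*g²/3)
c = 18286 (c = (130 + (65 + 28))*82 = (130 + 93)*82 = 223*82 = 18286)
P = 35/9 (P = -1 + ((⅔)*4² - 1*(-4))/3 = -1 + ((⅔)*16 + 4)/3 = -1 + (32/3 + 4)/3 = -1 + (⅓)*(44/3) = -1 + 44/9 = 35/9 ≈ 3.8889)
P*c = (35/9)*18286 = 640010/9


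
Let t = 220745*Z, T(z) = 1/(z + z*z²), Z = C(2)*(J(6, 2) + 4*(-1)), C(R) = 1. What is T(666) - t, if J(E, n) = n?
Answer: 130420102633381/295408962 ≈ 4.4149e+5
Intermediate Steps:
Z = -2 (Z = 1*(2 + 4*(-1)) = 1*(2 - 4) = 1*(-2) = -2)
T(z) = 1/(z + z³)
t = -441490 (t = 220745*(-2) = -441490)
T(666) - t = 1/(666 + 666³) - 1*(-441490) = 1/(666 + 295408296) + 441490 = 1/295408962 + 441490 = 130420102633381/295408962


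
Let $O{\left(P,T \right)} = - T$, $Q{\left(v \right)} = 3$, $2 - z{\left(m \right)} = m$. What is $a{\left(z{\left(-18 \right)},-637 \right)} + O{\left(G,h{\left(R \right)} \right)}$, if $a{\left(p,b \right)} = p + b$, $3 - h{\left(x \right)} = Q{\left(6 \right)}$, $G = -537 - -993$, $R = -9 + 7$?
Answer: $-617$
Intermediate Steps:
$z{\left(m \right)} = 2 - m$
$R = -2$
$G = 456$ ($G = -537 + 993 = 456$)
$h{\left(x \right)} = 0$ ($h{\left(x \right)} = 3 - 3 = 0$)
$a{\left(p,b \right)} = b + p$
$a{\left(z{\left(-18 \right)},-637 \right)} + O{\left(G,h{\left(R \right)} \right)} = \left(-637 + \left(2 - -18\right)\right) - 0 = \left(-637 + \left(2 + 18\right)\right) + 0 = \left(-637 + 20\right) + 0 = -617 + 0 = -617$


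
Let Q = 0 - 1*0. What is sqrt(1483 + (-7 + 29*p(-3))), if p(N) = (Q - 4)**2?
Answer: 2*sqrt(485) ≈ 44.045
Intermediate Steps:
Q = 0 (Q = 0 + 0 = 0)
p(N) = 16 (p(N) = (0 - 4)**2 = (-4)**2 = 16)
sqrt(1483 + (-7 + 29*p(-3))) = sqrt(1483 + (-7 + 29*16)) = sqrt(1483 + (-7 + 464)) = sqrt(1483 + 457) = sqrt(1940) = 2*sqrt(485)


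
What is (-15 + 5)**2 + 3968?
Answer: 4068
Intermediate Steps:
(-15 + 5)**2 + 3968 = (-10)**2 + 3968 = 100 + 3968 = 4068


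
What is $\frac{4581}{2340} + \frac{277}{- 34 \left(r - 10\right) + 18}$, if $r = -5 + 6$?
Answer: $\frac{29617}{10530} \approx 2.8126$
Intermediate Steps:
$r = 1$
$\frac{4581}{2340} + \frac{277}{- 34 \left(r - 10\right) + 18} = \frac{4581}{2340} + \frac{277}{- 34 \left(1 - 10\right) + 18} = 4581 \cdot \frac{1}{2340} + \frac{277}{- 34 \left(1 - 10\right) + 18} = \frac{509}{260} + \frac{277}{\left(-34\right) \left(-9\right) + 18} = \frac{509}{260} + \frac{277}{306 + 18} = \frac{509}{260} + \frac{277}{324} = \frac{29617}{10530}$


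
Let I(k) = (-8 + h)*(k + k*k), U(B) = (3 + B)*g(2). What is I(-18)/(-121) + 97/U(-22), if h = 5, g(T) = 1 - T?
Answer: 29179/2299 ≈ 12.692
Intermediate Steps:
U(B) = -3 - B (U(B) = (3 + B)*(1 - 1*2) = (3 + B)*(1 - 2) = (3 + B)*(-1) = -3 - B)
I(k) = -3*k - 3*k² (I(k) = (-8 + 5)*(k + k*k) = -3*(k + k²) = -3*k - 3*k²)
I(-18)/(-121) + 97/U(-22) = (3*(-18)*(-1 - 1*(-18)))/(-121) + 97/(-3 - 1*(-22)) = (3*(-18)*(-1 + 18))*(-1/121) + 97/(-3 + 22) = (3*(-18)*17)*(-1/121) + 97/19 = -918*(-1/121) + 97*(1/19) = 918/121 + 97/19 = 29179/2299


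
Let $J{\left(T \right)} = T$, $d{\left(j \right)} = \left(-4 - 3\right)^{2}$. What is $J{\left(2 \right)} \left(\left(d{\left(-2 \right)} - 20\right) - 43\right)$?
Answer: $-28$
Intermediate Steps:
$d{\left(j \right)} = 49$ ($d{\left(j \right)} = \left(-7\right)^{2} = 49$)
$J{\left(2 \right)} \left(\left(d{\left(-2 \right)} - 20\right) - 43\right) = 2 \left(\left(49 - 20\right) - 43\right) = 2 \left(29 - 43\right) = 2 \left(-14\right) = -28$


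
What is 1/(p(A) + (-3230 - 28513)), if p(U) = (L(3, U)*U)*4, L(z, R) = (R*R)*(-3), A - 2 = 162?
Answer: -1/52963071 ≈ -1.8881e-8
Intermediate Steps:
A = 164 (A = 2 + 162 = 164)
L(z, R) = -3*R**2 (L(z, R) = R**2*(-3) = -3*R**2)
p(U) = -12*U**3 (p(U) = ((-3*U**2)*U)*4 = -3*U**3*4 = -12*U**3)
1/(p(A) + (-3230 - 28513)) = 1/(-12*164**3 + (-3230 - 28513)) = 1/(-12*4410944 - 31743) = 1/(-52931328 - 31743) = 1/(-52963071) = -1/52963071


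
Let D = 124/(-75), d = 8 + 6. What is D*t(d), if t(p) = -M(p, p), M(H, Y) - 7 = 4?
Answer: 1364/75 ≈ 18.187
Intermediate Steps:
M(H, Y) = 11 (M(H, Y) = 7 + 4 = 11)
d = 14
t(p) = -11 (t(p) = -1*11 = -11)
D = -124/75 (D = 124*(-1/75) = -124/75 ≈ -1.6533)
D*t(d) = -124/75*(-11) = 1364/75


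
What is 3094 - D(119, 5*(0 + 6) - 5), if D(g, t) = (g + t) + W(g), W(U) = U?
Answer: 2831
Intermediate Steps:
D(g, t) = t + 2*g (D(g, t) = (g + t) + g = t + 2*g)
3094 - D(119, 5*(0 + 6) - 5) = 3094 - ((5*(0 + 6) - 5) + 2*119) = 3094 - ((5*6 - 5) + 238) = 3094 - ((30 - 5) + 238) = 3094 - (25 + 238) = 3094 - 1*263 = 3094 - 263 = 2831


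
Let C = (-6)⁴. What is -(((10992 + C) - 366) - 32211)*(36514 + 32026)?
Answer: 1390608060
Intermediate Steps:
C = 1296
-(((10992 + C) - 366) - 32211)*(36514 + 32026) = -(((10992 + 1296) - 366) - 32211)*(36514 + 32026) = -((12288 - 366) - 32211)*68540 = -(11922 - 32211)*68540 = -(-20289)*68540 = -1*(-1390608060) = 1390608060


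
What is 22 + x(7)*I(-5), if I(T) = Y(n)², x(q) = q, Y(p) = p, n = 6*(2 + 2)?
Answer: 4054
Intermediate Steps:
n = 24 (n = 6*4 = 24)
I(T) = 576 (I(T) = 24² = 576)
22 + x(7)*I(-5) = 22 + 7*576 = 22 + 4032 = 4054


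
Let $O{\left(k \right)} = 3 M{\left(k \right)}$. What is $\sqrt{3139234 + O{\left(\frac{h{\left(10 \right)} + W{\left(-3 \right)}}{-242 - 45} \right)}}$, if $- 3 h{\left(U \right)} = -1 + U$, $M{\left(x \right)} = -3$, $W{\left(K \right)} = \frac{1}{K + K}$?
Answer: $5 \sqrt{125569} \approx 1771.8$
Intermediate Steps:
$W{\left(K \right)} = \frac{1}{2 K}$
$h{\left(U \right)} = \frac{1}{3} - \frac{U}{3}$ ($h{\left(U \right)} = - \frac{-1 + U}{3} = \frac{1}{3} - \frac{U}{3}$)
$O{\left(k \right)} = -9$ ($O{\left(k \right)} = 3 \left(-3\right) = -9$)
$\sqrt{3139234 + O{\left(\frac{h{\left(10 \right)} + W{\left(-3 \right)}}{-242 - 45} \right)}} = \sqrt{3139234 - 9} = \sqrt{3139225} = 5 \sqrt{125569}$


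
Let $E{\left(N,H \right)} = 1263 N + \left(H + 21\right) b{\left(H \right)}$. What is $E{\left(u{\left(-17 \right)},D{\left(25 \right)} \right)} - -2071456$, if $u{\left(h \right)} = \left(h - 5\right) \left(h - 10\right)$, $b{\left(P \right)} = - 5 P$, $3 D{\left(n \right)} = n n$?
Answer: $\frac{23245102}{9} \approx 2.5828 \cdot 10^{6}$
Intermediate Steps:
$D{\left(n \right)} = \frac{n^{2}}{3}$ ($D{\left(n \right)} = \frac{n n}{3} = \frac{n^{2}}{3}$)
$u{\left(h \right)} = \left(-10 + h\right) \left(-5 + h\right)$ ($u{\left(h \right)} = \left(-5 + h\right) \left(-10 + h\right) = \left(-10 + h\right) \left(-5 + h\right)$)
$E{\left(N,H \right)} = 1263 N - 5 H \left(21 + H\right)$ ($E{\left(N,H \right)} = 1263 N + \left(H + 21\right) \left(- 5 H\right) = 1263 N + \left(21 + H\right) \left(- 5 H\right) = 1263 N - 5 H \left(21 + H\right)$)
$E{\left(u{\left(-17 \right)},D{\left(25 \right)} \right)} - -2071456 = \left(- 105 \frac{25^{2}}{3} - 5 \left(\frac{25^{2}}{3}\right)^{2} + 1263 \left(50 + \left(-17\right)^{2} - -255\right)\right) - -2071456 = \left(- 105 \cdot \frac{1}{3} \cdot 625 - 5 \left(\frac{1}{3} \cdot 625\right)^{2} + 1263 \left(50 + 289 + 255\right)\right) + 2071456 = \left(\left(-105\right) \frac{625}{3} - 5 \left(\frac{625}{3}\right)^{2} + 1263 \cdot 594\right) + 2071456 = \left(-21875 - \frac{1953125}{9} + 750222\right) + 2071456 = \frac{4601998}{9} + 2071456 = \frac{23245102}{9}$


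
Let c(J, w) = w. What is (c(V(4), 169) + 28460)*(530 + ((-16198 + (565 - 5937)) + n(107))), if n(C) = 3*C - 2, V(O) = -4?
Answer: -593221509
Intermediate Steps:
n(C) = -2 + 3*C
(c(V(4), 169) + 28460)*(530 + ((-16198 + (565 - 5937)) + n(107))) = (169 + 28460)*(530 + ((-16198 + (565 - 5937)) + (-2 + 3*107))) = 28629*(530 + ((-16198 - 5372) + (-2 + 321))) = 28629*(530 + (-21570 + 319)) = 28629*(530 - 21251) = 28629*(-20721) = -593221509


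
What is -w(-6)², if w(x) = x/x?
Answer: -1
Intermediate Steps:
w(x) = 1
-w(-6)² = -1*1² = -1*1 = -1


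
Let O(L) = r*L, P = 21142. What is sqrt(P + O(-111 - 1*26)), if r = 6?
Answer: 4*sqrt(1270) ≈ 142.55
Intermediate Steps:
O(L) = 6*L
sqrt(P + O(-111 - 1*26)) = sqrt(21142 + 6*(-111 - 1*26)) = sqrt(21142 + 6*(-111 - 26)) = sqrt(21142 + 6*(-137)) = sqrt(21142 - 822) = sqrt(20320) = 4*sqrt(1270)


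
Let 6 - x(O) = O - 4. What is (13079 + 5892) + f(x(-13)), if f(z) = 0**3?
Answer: 18971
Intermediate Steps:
x(O) = 10 - O (x(O) = 6 - (O - 4) = 6 - (-4 + O) = 6 + (4 - O) = 10 - O)
f(z) = 0
(13079 + 5892) + f(x(-13)) = (13079 + 5892) + 0 = 18971 + 0 = 18971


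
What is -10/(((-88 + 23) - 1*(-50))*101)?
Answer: 2/303 ≈ 0.0066007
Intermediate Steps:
-10/(((-88 + 23) - 1*(-50))*101) = -10/((-65 + 50)*101) = -10/((-15)*101) = -(-2)/(3*101) = -10*(-1/1515) = 2/303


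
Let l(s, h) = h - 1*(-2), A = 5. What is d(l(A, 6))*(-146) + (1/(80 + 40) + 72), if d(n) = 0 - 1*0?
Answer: 8641/120 ≈ 72.008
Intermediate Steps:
l(s, h) = 2 + h (l(s, h) = h + 2 = 2 + h)
d(n) = 0 (d(n) = 0 + 0 = 0)
d(l(A, 6))*(-146) + (1/(80 + 40) + 72) = 0*(-146) + (1/(80 + 40) + 72) = 0 + (1/120 + 72) = 0 + 8641/120 = 8641/120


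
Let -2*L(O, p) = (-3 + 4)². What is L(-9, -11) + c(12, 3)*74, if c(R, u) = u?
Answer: 443/2 ≈ 221.50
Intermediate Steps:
L(O, p) = -½ (L(O, p) = -(-3 + 4)²/2 = -½*1² = -½*1 = -½)
L(-9, -11) + c(12, 3)*74 = -½ + 3*74 = -½ + 222 = 443/2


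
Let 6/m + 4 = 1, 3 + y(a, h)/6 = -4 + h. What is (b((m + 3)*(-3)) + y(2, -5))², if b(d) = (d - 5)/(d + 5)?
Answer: 5776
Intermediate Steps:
y(a, h) = -42 + 6*h (y(a, h) = -18 + 6*(-4 + h) = -18 + (-24 + 6*h) = -42 + 6*h)
m = -2 (m = 6/(-4 + 1) = 6/(-3) = 6*(-⅓) = -2)
b(d) = (-5 + d)/(5 + d)
(b((m + 3)*(-3)) + y(2, -5))² = ((-5 + (-2 + 3)*(-3))/(5 + (-2 + 3)*(-3)) + (-42 + 6*(-5)))² = ((-5 + 1*(-3))/(5 + 1*(-3)) + (-42 - 30))² = ((-5 - 3)/(5 - 3) - 72)² = (-8/2 - 72)² = ((½)*(-8) - 72)² = (-4 - 72)² = (-76)² = 5776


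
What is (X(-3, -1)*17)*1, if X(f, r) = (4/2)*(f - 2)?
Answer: -170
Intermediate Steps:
X(f, r) = -4 + 2*f (X(f, r) = (4*(1/2))*(-2 + f) = 2*(-2 + f) = -4 + 2*f)
(X(-3, -1)*17)*1 = ((-4 + 2*(-3))*17)*1 = ((-4 - 6)*17)*1 = -10*17*1 = -170*1 = -170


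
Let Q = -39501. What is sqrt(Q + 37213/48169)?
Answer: 2*I*sqrt(189360545246)/4379 ≈ 198.75*I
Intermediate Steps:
sqrt(Q + 37213/48169) = sqrt(-39501 + 37213/48169) = sqrt(-39501 + 37213*(1/48169)) = sqrt(-39501 + 3383/4379) = sqrt(-172971496/4379) = 2*I*sqrt(189360545246)/4379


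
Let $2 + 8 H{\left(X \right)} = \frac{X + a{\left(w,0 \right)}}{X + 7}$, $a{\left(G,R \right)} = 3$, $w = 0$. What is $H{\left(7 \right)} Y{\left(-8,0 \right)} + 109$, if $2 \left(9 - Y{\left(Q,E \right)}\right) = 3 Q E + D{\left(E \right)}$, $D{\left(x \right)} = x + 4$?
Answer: $\frac{863}{8} \approx 107.88$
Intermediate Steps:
$D{\left(x \right)} = 4 + x$
$Y{\left(Q,E \right)} = 7 - \frac{E}{2} - \frac{3 E Q}{2}$ ($Y{\left(Q,E \right)} = 9 - \frac{3 Q E + \left(4 + E\right)}{2} = 9 - \frac{3 E Q + \left(4 + E\right)}{2} = 9 - \frac{4 + E + 3 E Q}{2} = 9 - \left(2 + \frac{E}{2} + \frac{3 E Q}{2}\right) = 7 - \frac{E}{2} - \frac{3 E Q}{2}$)
$H{\left(X \right)} = - \frac{1}{4} + \frac{3 + X}{8 \left(7 + X\right)}$ ($H{\left(X \right)} = - \frac{1}{4} + \frac{\left(X + 3\right) \frac{1}{X + 7}}{8} = - \frac{1}{4} + \frac{\left(3 + X\right) \frac{1}{7 + X}}{8} = - \frac{1}{4} + \frac{\frac{1}{7 + X} \left(3 + X\right)}{8} = - \frac{1}{4} + \frac{3 + X}{8 \left(7 + X\right)}$)
$H{\left(7 \right)} Y{\left(-8,0 \right)} + 109 = \frac{-11 - 7}{8 \left(7 + 7\right)} \left(7 - 0 - 0 \left(-8\right)\right) + 109 = \frac{-11 - 7}{8 \cdot 14} \left(7 + 0 + 0\right) + 109 = \frac{1}{8} \cdot \frac{1}{14} \left(-18\right) 7 + 109 = \left(- \frac{9}{56}\right) 7 + 109 = - \frac{9}{8} + 109 = \frac{863}{8}$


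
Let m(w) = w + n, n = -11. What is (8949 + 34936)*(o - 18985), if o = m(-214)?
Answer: -843030850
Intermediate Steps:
m(w) = -11 + w (m(w) = w - 11 = -11 + w)
o = -225 (o = -11 - 214 = -225)
(8949 + 34936)*(o - 18985) = (8949 + 34936)*(-225 - 18985) = 43885*(-19210) = -843030850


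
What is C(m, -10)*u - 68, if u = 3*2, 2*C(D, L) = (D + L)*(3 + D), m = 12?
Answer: 22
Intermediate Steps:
C(D, L) = (3 + D)*(D + L)/2 (C(D, L) = ((D + L)*(3 + D))/2 = ((3 + D)*(D + L))/2 = (3 + D)*(D + L)/2)
u = 6
C(m, -10)*u - 68 = ((1/2)*12**2 + (3/2)*12 + (3/2)*(-10) + (1/2)*12*(-10))*6 - 68 = ((1/2)*144 + 18 - 15 - 60)*6 - 68 = (72 + 18 - 15 - 60)*6 - 68 = 15*6 - 68 = 90 - 68 = 22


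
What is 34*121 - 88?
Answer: 4026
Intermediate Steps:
34*121 - 88 = 4114 - 88 = 4026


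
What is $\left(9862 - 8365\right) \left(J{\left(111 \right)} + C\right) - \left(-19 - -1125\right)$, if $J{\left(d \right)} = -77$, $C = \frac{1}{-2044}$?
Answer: $- \frac{237871997}{2044} \approx -1.1638 \cdot 10^{5}$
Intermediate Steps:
$C = - \frac{1}{2044} \approx -0.00048924$
$\left(9862 - 8365\right) \left(J{\left(111 \right)} + C\right) - \left(-19 - -1125\right) = \left(9862 - 8365\right) \left(-77 - \frac{1}{2044}\right) - \left(-19 - -1125\right) = 1497 \left(- \frac{157389}{2044}\right) - \left(-19 + 1125\right) = - \frac{235611333}{2044} - 1106 = - \frac{237871997}{2044}$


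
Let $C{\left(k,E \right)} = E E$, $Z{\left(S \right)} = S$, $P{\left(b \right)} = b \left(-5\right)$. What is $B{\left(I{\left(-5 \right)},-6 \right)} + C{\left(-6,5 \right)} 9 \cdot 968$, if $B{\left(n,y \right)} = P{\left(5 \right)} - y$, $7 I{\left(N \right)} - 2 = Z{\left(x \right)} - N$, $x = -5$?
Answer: $217781$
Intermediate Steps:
$P{\left(b \right)} = - 5 b$
$I{\left(N \right)} = - \frac{3}{7} - \frac{N}{7}$ ($I{\left(N \right)} = \frac{2}{7} + \frac{-5 - N}{7} = \frac{2}{7} - \left(\frac{5}{7} + \frac{N}{7}\right) = - \frac{3}{7} - \frac{N}{7}$)
$C{\left(k,E \right)} = E^{2}$
$B{\left(n,y \right)} = -25 - y$ ($B{\left(n,y \right)} = \left(-5\right) 5 - y = -25 - y$)
$B{\left(I{\left(-5 \right)},-6 \right)} + C{\left(-6,5 \right)} 9 \cdot 968 = \left(-25 - -6\right) + 5^{2} \cdot 9 \cdot 968 = \left(-25 + 6\right) + 25 \cdot 9 \cdot 968 = -19 + 225 \cdot 968 = -19 + 217800 = 217781$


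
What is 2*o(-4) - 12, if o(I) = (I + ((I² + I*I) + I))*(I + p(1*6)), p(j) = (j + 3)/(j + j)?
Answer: -168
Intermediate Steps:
p(j) = (3 + j)/(2*j) (p(j) = (3 + j)/((2*j)) = (3 + j)*(1/(2*j)) = (3 + j)/(2*j))
o(I) = (¾ + I)*(2*I + 2*I²) (o(I) = (I + ((I² + I*I) + I))*(I + (3 + 1*6)/(2*((1*6)))) = (I + ((I² + I²) + I))*(I + (½)*(3 + 6)/6) = (I + (2*I² + I))*(I + (½)*(⅙)*9) = (I + (I + 2*I²))*(I + ¾) = (2*I + 2*I²)*(¾ + I) = (¾ + I)*(2*I + 2*I²))
2*o(-4) - 12 = 2*((½)*(-4)*(3 + 4*(-4)² + 7*(-4))) - 12 = 2*((½)*(-4)*(3 + 4*16 - 28)) - 12 = 2*((½)*(-4)*(3 + 64 - 28)) - 12 = 2*((½)*(-4)*39) - 12 = 2*(-78) - 12 = -156 - 12 = -168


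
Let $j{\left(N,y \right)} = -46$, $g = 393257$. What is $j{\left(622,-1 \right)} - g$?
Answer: $-393303$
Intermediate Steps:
$j{\left(622,-1 \right)} - g = -46 - 393257 = -393303$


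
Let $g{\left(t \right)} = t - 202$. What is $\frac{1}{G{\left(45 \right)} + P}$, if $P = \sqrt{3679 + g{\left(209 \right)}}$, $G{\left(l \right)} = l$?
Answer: $- \frac{45}{1661} + \frac{\sqrt{3686}}{1661} \approx 0.0094596$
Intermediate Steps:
$g{\left(t \right)} = -202 + t$
$P = \sqrt{3686}$ ($P = \sqrt{3679 + \left(-202 + 209\right)} = \sqrt{3679 + 7} = \sqrt{3686} \approx 60.712$)
$\frac{1}{G{\left(45 \right)} + P} = \frac{1}{45 + \sqrt{3686}}$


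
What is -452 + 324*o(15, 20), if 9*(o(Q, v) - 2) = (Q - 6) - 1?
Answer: 484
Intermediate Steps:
o(Q, v) = 11/9 + Q/9 (o(Q, v) = 2 + ((Q - 6) - 1)/9 = 2 + ((-6 + Q) - 1)/9 = 2 + (-7 + Q)/9 = 2 + (-7/9 + Q/9) = 11/9 + Q/9)
-452 + 324*o(15, 20) = -452 + 324*(11/9 + (1/9)*15) = -452 + 324*(11/9 + 5/3) = -452 + 324*(26/9) = -452 + 936 = 484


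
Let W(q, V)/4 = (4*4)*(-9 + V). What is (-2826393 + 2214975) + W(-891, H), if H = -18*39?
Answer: -656922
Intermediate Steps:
H = -702
W(q, V) = -576 + 64*V (W(q, V) = 4*((4*4)*(-9 + V)) = 4*(16*(-9 + V)) = 4*(-144 + 16*V) = -576 + 64*V)
(-2826393 + 2214975) + W(-891, H) = (-2826393 + 2214975) + (-576 + 64*(-702)) = -611418 + (-576 - 44928) = -611418 - 45504 = -656922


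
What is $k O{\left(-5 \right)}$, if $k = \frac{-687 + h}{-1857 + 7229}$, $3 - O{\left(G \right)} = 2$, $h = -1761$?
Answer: $- \frac{36}{79} \approx -0.4557$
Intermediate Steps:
$O{\left(G \right)} = 1$ ($O{\left(G \right)} = 3 - 2 = 1$)
$k = - \frac{36}{79}$ ($k = \frac{-687 - 1761}{-1857 + 7229} = - \frac{2448}{5372} = \left(-2448\right) \frac{1}{5372} = - \frac{36}{79} \approx -0.4557$)
$k O{\left(-5 \right)} = \left(- \frac{36}{79}\right) 1 = - \frac{36}{79}$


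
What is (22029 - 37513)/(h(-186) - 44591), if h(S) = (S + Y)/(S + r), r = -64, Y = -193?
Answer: 3871000/11147371 ≈ 0.34726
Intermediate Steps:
h(S) = (-193 + S)/(-64 + S) (h(S) = (S - 193)/(S - 64) = (-193 + S)/(-64 + S))
(22029 - 37513)/(h(-186) - 44591) = (22029 - 37513)/((-193 - 186)/(-64 - 186) - 44591) = -15484/(-379/(-250) - 44591) = -15484/(-1/250*(-379) - 44591) = -15484/(379/250 - 44591) = -15484/(-11147371/250) = -15484*(-250/11147371) = 3871000/11147371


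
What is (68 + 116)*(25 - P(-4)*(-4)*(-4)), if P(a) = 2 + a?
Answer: 10488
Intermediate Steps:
(68 + 116)*(25 - P(-4)*(-4)*(-4)) = (68 + 116)*(25 - (2 - 4)*(-4)*(-4)) = 184*(25 - (-2*(-4))*(-4)) = 184*(25 - 8*(-4)) = 184*(25 - 1*(-32)) = 184*(25 + 32) = 184*57 = 10488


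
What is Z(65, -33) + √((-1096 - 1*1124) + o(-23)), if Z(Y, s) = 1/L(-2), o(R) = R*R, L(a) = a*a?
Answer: ¼ + I*√1691 ≈ 0.25 + 41.122*I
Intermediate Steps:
L(a) = a²
o(R) = R²
Z(Y, s) = ¼ (Z(Y, s) = 1/((-2)²) = 1/4 = ¼)
Z(65, -33) + √((-1096 - 1*1124) + o(-23)) = ¼ + √((-1096 - 1*1124) + (-23)²) = ¼ + √((-1096 - 1124) + 529) = ¼ + √(-2220 + 529) = ¼ + √(-1691) = ¼ + I*√1691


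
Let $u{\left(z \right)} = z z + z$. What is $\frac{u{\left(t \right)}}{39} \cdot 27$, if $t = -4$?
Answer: $\frac{108}{13} \approx 8.3077$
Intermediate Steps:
$u{\left(z \right)} = z + z^{2}$ ($u{\left(z \right)} = z^{2} + z = z + z^{2}$)
$\frac{u{\left(t \right)}}{39} \cdot 27 = \frac{\left(-4\right) \left(1 - 4\right)}{39} \cdot 27 = \left(-4\right) \left(-3\right) \frac{1}{39} \cdot 27 = 12 \cdot \frac{1}{39} \cdot 27 = \frac{4}{13} \cdot 27 = \frac{108}{13}$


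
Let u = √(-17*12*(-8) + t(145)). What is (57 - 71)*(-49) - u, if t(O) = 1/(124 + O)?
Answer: 686 - √118093421/269 ≈ 645.60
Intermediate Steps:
u = √118093421/269 (u = √(-17*12*(-8) + 1/(124 + 145)) = √(-204*(-8) + 1/269) = √(1632 + 1/269) = √(439009/269) = √118093421/269 ≈ 40.398)
(57 - 71)*(-49) - u = (57 - 71)*(-49) - √118093421/269 = -14*(-49) - √118093421/269 = 686 - √118093421/269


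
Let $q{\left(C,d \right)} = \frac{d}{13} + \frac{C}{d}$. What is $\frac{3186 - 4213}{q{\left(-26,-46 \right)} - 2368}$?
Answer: $\frac{307073}{708921} \approx 0.43316$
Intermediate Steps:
$q{\left(C,d \right)} = \frac{d}{13} + \frac{C}{d}$ ($q{\left(C,d \right)} = d \frac{1}{13} + \frac{C}{d} = \frac{d}{13} + \frac{C}{d}$)
$\frac{3186 - 4213}{q{\left(-26,-46 \right)} - 2368} = \frac{3186 - 4213}{\left(\frac{1}{13} \left(-46\right) - \frac{26}{-46}\right) - 2368} = - \frac{1027}{\left(- \frac{46}{13} - - \frac{13}{23}\right) - 2368} = - \frac{1027}{\left(- \frac{46}{13} + \frac{13}{23}\right) - 2368} = - \frac{1027}{- \frac{889}{299} - 2368} = - \frac{1027}{- \frac{708921}{299}} = \left(-1027\right) \left(- \frac{299}{708921}\right) = \frac{307073}{708921}$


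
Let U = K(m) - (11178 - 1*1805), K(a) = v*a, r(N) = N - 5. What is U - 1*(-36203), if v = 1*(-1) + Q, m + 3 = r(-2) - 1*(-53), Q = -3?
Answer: 26658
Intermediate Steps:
r(N) = -5 + N
m = 43 (m = -3 + ((-5 - 2) - 1*(-53)) = -3 + (-7 + 53) = -3 + 46 = 43)
v = -4 (v = 1*(-1) - 3 = -1 - 3 = -4)
K(a) = -4*a
U = -9545 (U = -4*43 - (11178 - 1*1805) = -172 - (11178 - 1805) = -172 - 1*9373 = -172 - 9373 = -9545)
U - 1*(-36203) = -9545 - 1*(-36203) = -9545 + 36203 = 26658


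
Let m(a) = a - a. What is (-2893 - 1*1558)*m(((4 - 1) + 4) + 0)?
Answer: 0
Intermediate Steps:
m(a) = 0
(-2893 - 1*1558)*m(((4 - 1) + 4) + 0) = (-2893 - 1*1558)*0 = (-2893 - 1558)*0 = -4451*0 = 0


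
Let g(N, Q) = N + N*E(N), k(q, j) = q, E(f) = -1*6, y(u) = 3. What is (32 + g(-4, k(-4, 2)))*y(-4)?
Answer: 156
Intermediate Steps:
E(f) = -6
g(N, Q) = -5*N (g(N, Q) = N + N*(-6) = N - 6*N = -5*N)
(32 + g(-4, k(-4, 2)))*y(-4) = (32 - 5*(-4))*3 = (32 + 20)*3 = 52*3 = 156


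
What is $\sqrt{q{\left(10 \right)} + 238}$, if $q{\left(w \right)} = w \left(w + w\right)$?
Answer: $\sqrt{438} \approx 20.928$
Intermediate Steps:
$q{\left(w \right)} = 2 w^{2}$ ($q{\left(w \right)} = w 2 w = 2 w^{2}$)
$\sqrt{q{\left(10 \right)} + 238} = \sqrt{2 \cdot 10^{2} + 238} = \sqrt{2 \cdot 100 + 238} = \sqrt{200 + 238} = \sqrt{438}$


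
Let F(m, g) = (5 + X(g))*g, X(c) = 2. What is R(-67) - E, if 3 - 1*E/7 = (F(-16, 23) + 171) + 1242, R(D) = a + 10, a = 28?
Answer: 11035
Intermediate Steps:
F(m, g) = 7*g (F(m, g) = (5 + 2)*g = 7*g)
R(D) = 38 (R(D) = 28 + 10 = 38)
E = -10997 (E = 21 - 7*((7*23 + 171) + 1242) = 21 - 7*((161 + 171) + 1242) = 21 - 7*(332 + 1242) = 21 - 7*1574 = 21 - 11018 = -10997)
R(-67) - E = 38 - 1*(-10997) = 38 + 10997 = 11035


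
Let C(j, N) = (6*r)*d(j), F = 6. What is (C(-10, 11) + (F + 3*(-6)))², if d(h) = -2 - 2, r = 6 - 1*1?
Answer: 17424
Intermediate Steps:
r = 5 (r = 6 - 1 = 5)
d(h) = -4
C(j, N) = -120 (C(j, N) = (6*5)*(-4) = 30*(-4) = -120)
(C(-10, 11) + (F + 3*(-6)))² = (-120 + (6 + 3*(-6)))² = (-120 + (6 - 18))² = (-120 - 12)² = (-132)² = 17424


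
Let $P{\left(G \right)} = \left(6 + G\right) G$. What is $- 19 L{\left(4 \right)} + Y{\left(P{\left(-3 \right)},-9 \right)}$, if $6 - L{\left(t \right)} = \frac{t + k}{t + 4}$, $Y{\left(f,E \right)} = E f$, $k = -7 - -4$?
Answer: $- \frac{245}{8} \approx -30.625$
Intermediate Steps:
$P{\left(G \right)} = G \left(6 + G\right)$
$k = -3$ ($k = -7 + 4 = -3$)
$L{\left(t \right)} = 6 - \frac{-3 + t}{4 + t}$ ($L{\left(t \right)} = 6 - \frac{t - 3}{t + 4} = 6 - \frac{-3 + t}{4 + t}$)
$- 19 L{\left(4 \right)} + Y{\left(P{\left(-3 \right)},-9 \right)} = - 19 \frac{27 + 5 \cdot 4}{4 + 4} - 9 \left(- 3 \left(6 - 3\right)\right) = - 19 \frac{27 + 20}{8} - 9 \left(\left(-3\right) 3\right) = - 19 \cdot \frac{1}{8} \cdot 47 - -81 = \left(-19\right) \frac{47}{8} + 81 = - \frac{893}{8} + 81 = - \frac{245}{8}$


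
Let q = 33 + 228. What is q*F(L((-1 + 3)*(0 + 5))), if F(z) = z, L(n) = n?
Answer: 2610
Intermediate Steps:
q = 261
q*F(L((-1 + 3)*(0 + 5))) = 261*((-1 + 3)*(0 + 5)) = 261*(2*5) = 261*10 = 2610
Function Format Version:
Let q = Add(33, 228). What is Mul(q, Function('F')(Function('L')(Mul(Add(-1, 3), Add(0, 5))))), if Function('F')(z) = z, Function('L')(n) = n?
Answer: 2610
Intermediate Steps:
q = 261
Mul(q, Function('F')(Function('L')(Mul(Add(-1, 3), Add(0, 5))))) = Mul(261, Mul(Add(-1, 3), Add(0, 5))) = Mul(261, Mul(2, 5)) = Mul(261, 10) = 2610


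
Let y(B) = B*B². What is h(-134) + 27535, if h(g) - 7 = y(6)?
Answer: 27758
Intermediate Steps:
y(B) = B³
h(g) = 223 (h(g) = 7 + 6³ = 7 + 216 = 223)
h(-134) + 27535 = 223 + 27535 = 27758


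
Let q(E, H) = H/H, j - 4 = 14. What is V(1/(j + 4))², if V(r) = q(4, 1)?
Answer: 1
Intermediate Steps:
j = 18 (j = 4 + 14 = 18)
q(E, H) = 1
V(r) = 1
V(1/(j + 4))² = 1² = 1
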